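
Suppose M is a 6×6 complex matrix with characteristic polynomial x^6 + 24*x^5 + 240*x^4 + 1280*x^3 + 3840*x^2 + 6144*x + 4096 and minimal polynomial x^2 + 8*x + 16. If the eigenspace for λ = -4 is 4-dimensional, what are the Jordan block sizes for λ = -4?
Block sizes for λ = -4: [2, 2, 1, 1]

Step 1 — from the characteristic polynomial, algebraic multiplicity of λ = -4 is 6. From dim ker(M − (-4)·I) = 4, there are exactly 4 Jordan blocks for λ = -4.
Step 2 — from the minimal polynomial, the factor (x + 4)^2 tells us the largest block for λ = -4 has size 2.
Step 3 — with total size 6, 4 blocks, and largest block 2, the block sizes (in nonincreasing order) are [2, 2, 1, 1].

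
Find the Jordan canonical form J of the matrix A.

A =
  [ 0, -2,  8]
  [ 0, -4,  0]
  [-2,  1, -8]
J_2(-4) ⊕ J_1(-4)

The characteristic polynomial is
  det(x·I − A) = x^3 + 12*x^2 + 48*x + 64 = (x + 4)^3

Eigenvalues and multiplicities (the geometric multiplicity of λ is n − rank(A − λI), which equals the number of Jordan blocks for λ):
  λ = -4: algebraic multiplicity = 3, geometric multiplicity = 2

Determining the block sizes for each eigenvalue:
  λ = -4: 2 blocks summing to 3 forces exactly one block of size 2 and the rest size 1 → block sizes [2, 1]

Assembling the blocks gives a Jordan form
J =
  [-4,  1,  0]
  [ 0, -4,  0]
  [ 0,  0, -4]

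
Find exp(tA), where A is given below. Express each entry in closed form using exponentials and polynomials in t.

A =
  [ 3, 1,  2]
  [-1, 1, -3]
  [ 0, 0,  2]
e^{tA} =
  [t*exp(2*t) + exp(2*t), t*exp(2*t), -t^2*exp(2*t)/2 + 2*t*exp(2*t)]
  [-t*exp(2*t), -t*exp(2*t) + exp(2*t), t^2*exp(2*t)/2 - 3*t*exp(2*t)]
  [0, 0, exp(2*t)]

Strategy: write A = P · J · P⁻¹ where J is a Jordan canonical form, so e^{tA} = P · e^{tJ} · P⁻¹, and e^{tJ} can be computed block-by-block.

A has Jordan form
J =
  [2, 1, 0]
  [0, 2, 1]
  [0, 0, 2]
(up to reordering of blocks).

Per-block formulas:
  For a 3×3 Jordan block J_3(2): exp(t · J_3(2)) = e^(2t)·(I + t·N + (t^2/2)·N^2), where N is the 3×3 nilpotent shift.

After assembling e^{tJ} and conjugating by P, we get:

e^{tA} =
  [t*exp(2*t) + exp(2*t), t*exp(2*t), -t^2*exp(2*t)/2 + 2*t*exp(2*t)]
  [-t*exp(2*t), -t*exp(2*t) + exp(2*t), t^2*exp(2*t)/2 - 3*t*exp(2*t)]
  [0, 0, exp(2*t)]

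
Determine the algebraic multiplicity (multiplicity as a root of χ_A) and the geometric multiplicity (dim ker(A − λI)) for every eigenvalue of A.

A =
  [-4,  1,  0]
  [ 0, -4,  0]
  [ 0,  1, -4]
λ = -4: alg = 3, geom = 2

Step 1 — factor the characteristic polynomial to read off the algebraic multiplicities:
  χ_A(x) = (x + 4)^3

Step 2 — compute geometric multiplicities via the rank-nullity identity g(λ) = n − rank(A − λI):
  rank(A − (-4)·I) = 1, so dim ker(A − (-4)·I) = n − 1 = 2

Summary:
  λ = -4: algebraic multiplicity = 3, geometric multiplicity = 2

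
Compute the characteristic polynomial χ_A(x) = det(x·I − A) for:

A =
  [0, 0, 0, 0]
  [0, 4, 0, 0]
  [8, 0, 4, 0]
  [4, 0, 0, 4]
x^4 - 12*x^3 + 48*x^2 - 64*x

Expanding det(x·I − A) (e.g. by cofactor expansion or by noting that A is similar to its Jordan form J, which has the same characteristic polynomial as A) gives
  χ_A(x) = x^4 - 12*x^3 + 48*x^2 - 64*x
which factors as x*(x - 4)^3. The eigenvalues (with algebraic multiplicities) are λ = 0 with multiplicity 1, λ = 4 with multiplicity 3.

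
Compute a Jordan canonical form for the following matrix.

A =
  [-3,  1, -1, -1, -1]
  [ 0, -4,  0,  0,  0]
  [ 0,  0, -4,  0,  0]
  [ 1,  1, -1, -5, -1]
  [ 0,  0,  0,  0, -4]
J_2(-4) ⊕ J_1(-4) ⊕ J_1(-4) ⊕ J_1(-4)

The characteristic polynomial is
  det(x·I − A) = x^5 + 20*x^4 + 160*x^3 + 640*x^2 + 1280*x + 1024 = (x + 4)^5

Eigenvalues and multiplicities (the geometric multiplicity of λ is n − rank(A − λI), which equals the number of Jordan blocks for λ):
  λ = -4: algebraic multiplicity = 5, geometric multiplicity = 4

Determining the block sizes for each eigenvalue:
  λ = -4: 4 blocks summing to 5 forces exactly one block of size 2 and the rest size 1 → block sizes [2, 1, 1, 1]

Assembling the blocks gives a Jordan form
J =
  [-4,  1,  0,  0,  0]
  [ 0, -4,  0,  0,  0]
  [ 0,  0, -4,  0,  0]
  [ 0,  0,  0, -4,  0]
  [ 0,  0,  0,  0, -4]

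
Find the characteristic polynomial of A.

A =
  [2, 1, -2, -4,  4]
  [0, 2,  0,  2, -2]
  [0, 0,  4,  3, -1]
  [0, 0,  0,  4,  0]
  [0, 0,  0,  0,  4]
x^5 - 16*x^4 + 100*x^3 - 304*x^2 + 448*x - 256

Expanding det(x·I − A) (e.g. by cofactor expansion or by noting that A is similar to its Jordan form J, which has the same characteristic polynomial as A) gives
  χ_A(x) = x^5 - 16*x^4 + 100*x^3 - 304*x^2 + 448*x - 256
which factors as (x - 4)^3*(x - 2)^2. The eigenvalues (with algebraic multiplicities) are λ = 2 with multiplicity 2, λ = 4 with multiplicity 3.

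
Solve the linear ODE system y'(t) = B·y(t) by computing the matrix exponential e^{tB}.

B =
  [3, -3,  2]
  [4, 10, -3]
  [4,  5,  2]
e^{tB} =
  [-2*t*exp(5*t) + exp(5*t), t^2*exp(5*t)/2 - 3*t*exp(5*t), -t^2*exp(5*t)/2 + 2*t*exp(5*t)]
  [4*t*exp(5*t), -t^2*exp(5*t) + 5*t*exp(5*t) + exp(5*t), t^2*exp(5*t) - 3*t*exp(5*t)]
  [4*t*exp(5*t), -t^2*exp(5*t) + 5*t*exp(5*t), t^2*exp(5*t) - 3*t*exp(5*t) + exp(5*t)]

Strategy: write B = P · J · P⁻¹ where J is a Jordan canonical form, so e^{tB} = P · e^{tJ} · P⁻¹, and e^{tJ} can be computed block-by-block.

B has Jordan form
J =
  [5, 1, 0]
  [0, 5, 1]
  [0, 0, 5]
(up to reordering of blocks).

Per-block formulas:
  For a 3×3 Jordan block J_3(5): exp(t · J_3(5)) = e^(5t)·(I + t·N + (t^2/2)·N^2), where N is the 3×3 nilpotent shift.

After assembling e^{tJ} and conjugating by P, we get:

e^{tB} =
  [-2*t*exp(5*t) + exp(5*t), t^2*exp(5*t)/2 - 3*t*exp(5*t), -t^2*exp(5*t)/2 + 2*t*exp(5*t)]
  [4*t*exp(5*t), -t^2*exp(5*t) + 5*t*exp(5*t) + exp(5*t), t^2*exp(5*t) - 3*t*exp(5*t)]
  [4*t*exp(5*t), -t^2*exp(5*t) + 5*t*exp(5*t), t^2*exp(5*t) - 3*t*exp(5*t) + exp(5*t)]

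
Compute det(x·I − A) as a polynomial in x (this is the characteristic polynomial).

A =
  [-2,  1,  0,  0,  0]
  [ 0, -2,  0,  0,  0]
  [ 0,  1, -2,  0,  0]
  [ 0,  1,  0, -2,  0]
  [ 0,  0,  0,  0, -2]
x^5 + 10*x^4 + 40*x^3 + 80*x^2 + 80*x + 32

Expanding det(x·I − A) (e.g. by cofactor expansion or by noting that A is similar to its Jordan form J, which has the same characteristic polynomial as A) gives
  χ_A(x) = x^5 + 10*x^4 + 40*x^3 + 80*x^2 + 80*x + 32
which factors as (x + 2)^5. The eigenvalues (with algebraic multiplicities) are λ = -2 with multiplicity 5.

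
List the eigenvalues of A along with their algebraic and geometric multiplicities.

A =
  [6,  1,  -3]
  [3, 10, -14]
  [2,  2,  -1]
λ = 5: alg = 3, geom = 1

Step 1 — factor the characteristic polynomial to read off the algebraic multiplicities:
  χ_A(x) = (x - 5)^3

Step 2 — compute geometric multiplicities via the rank-nullity identity g(λ) = n − rank(A − λI):
  rank(A − (5)·I) = 2, so dim ker(A − (5)·I) = n − 2 = 1

Summary:
  λ = 5: algebraic multiplicity = 3, geometric multiplicity = 1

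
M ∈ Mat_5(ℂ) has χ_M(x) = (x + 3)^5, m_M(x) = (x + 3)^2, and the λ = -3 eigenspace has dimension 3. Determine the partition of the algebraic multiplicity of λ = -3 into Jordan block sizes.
Block sizes for λ = -3: [2, 2, 1]

Step 1 — from the characteristic polynomial, algebraic multiplicity of λ = -3 is 5. From dim ker(M − (-3)·I) = 3, there are exactly 3 Jordan blocks for λ = -3.
Step 2 — from the minimal polynomial, the factor (x + 3)^2 tells us the largest block for λ = -3 has size 2.
Step 3 — with total size 5, 3 blocks, and largest block 2, the block sizes (in nonincreasing order) are [2, 2, 1].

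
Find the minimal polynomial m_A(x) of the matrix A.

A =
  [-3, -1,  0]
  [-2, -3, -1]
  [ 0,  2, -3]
x^3 + 9*x^2 + 27*x + 27

The characteristic polynomial is χ_A(x) = (x + 3)^3, so the eigenvalues are known. The minimal polynomial is
  m_A(x) = Π_λ (x − λ)^{k_λ}
where k_λ is the size of the *largest* Jordan block for λ (equivalently, the smallest k with (A − λI)^k v = 0 for every generalised eigenvector v of λ).

  λ = -3: largest Jordan block has size 3, contributing (x + 3)^3

So m_A(x) = (x + 3)^3 = x^3 + 9*x^2 + 27*x + 27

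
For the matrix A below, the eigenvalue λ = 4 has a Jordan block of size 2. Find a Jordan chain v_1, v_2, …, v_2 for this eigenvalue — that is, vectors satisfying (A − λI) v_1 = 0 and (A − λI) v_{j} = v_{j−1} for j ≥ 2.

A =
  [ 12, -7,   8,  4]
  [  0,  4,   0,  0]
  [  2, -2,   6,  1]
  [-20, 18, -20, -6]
A Jordan chain for λ = 4 of length 2:
v_1 = (8, 0, 2, -20)ᵀ
v_2 = (1, 0, 0, 0)ᵀ

Let N = A − (4)·I. We want v_2 with N^2 v_2 = 0 but N^1 v_2 ≠ 0; then v_{j-1} := N · v_j for j = 2, …, 2.

Pick v_2 = (1, 0, 0, 0)ᵀ.
Then v_1 = N · v_2 = (8, 0, 2, -20)ᵀ.

Sanity check: (A − (4)·I) v_1 = (0, 0, 0, 0)ᵀ = 0. ✓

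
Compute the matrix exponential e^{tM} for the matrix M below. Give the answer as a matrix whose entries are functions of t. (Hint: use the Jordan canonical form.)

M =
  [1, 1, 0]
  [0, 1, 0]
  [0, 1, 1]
e^{tM} =
  [exp(t), t*exp(t), 0]
  [0, exp(t), 0]
  [0, t*exp(t), exp(t)]

Strategy: write M = P · J · P⁻¹ where J is a Jordan canonical form, so e^{tM} = P · e^{tJ} · P⁻¹, and e^{tJ} can be computed block-by-block.

M has Jordan form
J =
  [1, 1, 0]
  [0, 1, 0]
  [0, 0, 1]
(up to reordering of blocks).

Per-block formulas:
  For a 1×1 block at λ = 1: exp(t · [1]) = [e^(1t)].
  For a 2×2 Jordan block J_2(1): exp(t · J_2(1)) = e^(1t)·(I + t·N), where N is the 2×2 nilpotent shift.

After assembling e^{tJ} and conjugating by P, we get:

e^{tM} =
  [exp(t), t*exp(t), 0]
  [0, exp(t), 0]
  [0, t*exp(t), exp(t)]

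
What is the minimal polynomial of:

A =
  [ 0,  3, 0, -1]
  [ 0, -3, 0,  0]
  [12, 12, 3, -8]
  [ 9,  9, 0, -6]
x^3 + 3*x^2 - 9*x - 27

The characteristic polynomial is χ_A(x) = (x - 3)*(x + 3)^3, so the eigenvalues are known. The minimal polynomial is
  m_A(x) = Π_λ (x − λ)^{k_λ}
where k_λ is the size of the *largest* Jordan block for λ (equivalently, the smallest k with (A − λI)^k v = 0 for every generalised eigenvector v of λ).

  λ = -3: largest Jordan block has size 2, contributing (x + 3)^2
  λ = 3: largest Jordan block has size 1, contributing (x − 3)

So m_A(x) = (x - 3)*(x + 3)^2 = x^3 + 3*x^2 - 9*x - 27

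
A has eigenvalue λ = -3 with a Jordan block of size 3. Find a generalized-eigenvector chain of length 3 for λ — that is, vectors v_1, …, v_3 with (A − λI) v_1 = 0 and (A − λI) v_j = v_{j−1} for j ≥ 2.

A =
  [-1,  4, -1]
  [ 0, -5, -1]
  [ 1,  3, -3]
A Jordan chain for λ = -3 of length 3:
v_1 = (3, -1, 2)ᵀ
v_2 = (2, 0, 1)ᵀ
v_3 = (1, 0, 0)ᵀ

Let N = A − (-3)·I. We want v_3 with N^3 v_3 = 0 but N^2 v_3 ≠ 0; then v_{j-1} := N · v_j for j = 3, …, 2.

Pick v_3 = (1, 0, 0)ᵀ.
Then v_2 = N · v_3 = (2, 0, 1)ᵀ.
Then v_1 = N · v_2 = (3, -1, 2)ᵀ.

Sanity check: (A − (-3)·I) v_1 = (0, 0, 0)ᵀ = 0. ✓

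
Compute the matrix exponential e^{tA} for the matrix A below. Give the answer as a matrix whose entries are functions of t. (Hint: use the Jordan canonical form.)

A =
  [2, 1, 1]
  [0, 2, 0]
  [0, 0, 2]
e^{tA} =
  [exp(2*t), t*exp(2*t), t*exp(2*t)]
  [0, exp(2*t), 0]
  [0, 0, exp(2*t)]

Strategy: write A = P · J · P⁻¹ where J is a Jordan canonical form, so e^{tA} = P · e^{tJ} · P⁻¹, and e^{tJ} can be computed block-by-block.

A has Jordan form
J =
  [2, 1, 0]
  [0, 2, 0]
  [0, 0, 2]
(up to reordering of blocks).

Per-block formulas:
  For a 2×2 Jordan block J_2(2): exp(t · J_2(2)) = e^(2t)·(I + t·N), where N is the 2×2 nilpotent shift.
  For a 1×1 block at λ = 2: exp(t · [2]) = [e^(2t)].

After assembling e^{tJ} and conjugating by P, we get:

e^{tA} =
  [exp(2*t), t*exp(2*t), t*exp(2*t)]
  [0, exp(2*t), 0]
  [0, 0, exp(2*t)]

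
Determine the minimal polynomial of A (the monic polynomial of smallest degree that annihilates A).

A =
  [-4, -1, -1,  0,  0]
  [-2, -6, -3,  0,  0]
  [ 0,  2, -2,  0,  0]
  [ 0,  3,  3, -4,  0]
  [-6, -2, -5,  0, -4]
x^3 + 12*x^2 + 48*x + 64

The characteristic polynomial is χ_A(x) = (x + 4)^5, so the eigenvalues are known. The minimal polynomial is
  m_A(x) = Π_λ (x − λ)^{k_λ}
where k_λ is the size of the *largest* Jordan block for λ (equivalently, the smallest k with (A − λI)^k v = 0 for every generalised eigenvector v of λ).

  λ = -4: largest Jordan block has size 3, contributing (x + 4)^3

So m_A(x) = (x + 4)^3 = x^3 + 12*x^2 + 48*x + 64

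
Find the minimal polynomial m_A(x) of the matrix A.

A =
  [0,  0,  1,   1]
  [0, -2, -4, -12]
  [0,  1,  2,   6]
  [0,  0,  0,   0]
x^3

The characteristic polynomial is χ_A(x) = x^4, so the eigenvalues are known. The minimal polynomial is
  m_A(x) = Π_λ (x − λ)^{k_λ}
where k_λ is the size of the *largest* Jordan block for λ (equivalently, the smallest k with (A − λI)^k v = 0 for every generalised eigenvector v of λ).

  λ = 0: largest Jordan block has size 3, contributing (x − 0)^3

So m_A(x) = x^3 = x^3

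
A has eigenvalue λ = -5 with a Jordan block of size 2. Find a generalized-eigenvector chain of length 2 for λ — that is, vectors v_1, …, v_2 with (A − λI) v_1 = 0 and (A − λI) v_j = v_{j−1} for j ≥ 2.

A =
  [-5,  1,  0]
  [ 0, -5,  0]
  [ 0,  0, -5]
A Jordan chain for λ = -5 of length 2:
v_1 = (1, 0, 0)ᵀ
v_2 = (0, 1, 0)ᵀ

Let N = A − (-5)·I. We want v_2 with N^2 v_2 = 0 but N^1 v_2 ≠ 0; then v_{j-1} := N · v_j for j = 2, …, 2.

Pick v_2 = (0, 1, 0)ᵀ.
Then v_1 = N · v_2 = (1, 0, 0)ᵀ.

Sanity check: (A − (-5)·I) v_1 = (0, 0, 0)ᵀ = 0. ✓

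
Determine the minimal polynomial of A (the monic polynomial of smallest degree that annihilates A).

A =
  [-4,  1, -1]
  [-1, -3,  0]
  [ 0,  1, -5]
x^3 + 12*x^2 + 48*x + 64

The characteristic polynomial is χ_A(x) = (x + 4)^3, so the eigenvalues are known. The minimal polynomial is
  m_A(x) = Π_λ (x − λ)^{k_λ}
where k_λ is the size of the *largest* Jordan block for λ (equivalently, the smallest k with (A − λI)^k v = 0 for every generalised eigenvector v of λ).

  λ = -4: largest Jordan block has size 3, contributing (x + 4)^3

So m_A(x) = (x + 4)^3 = x^3 + 12*x^2 + 48*x + 64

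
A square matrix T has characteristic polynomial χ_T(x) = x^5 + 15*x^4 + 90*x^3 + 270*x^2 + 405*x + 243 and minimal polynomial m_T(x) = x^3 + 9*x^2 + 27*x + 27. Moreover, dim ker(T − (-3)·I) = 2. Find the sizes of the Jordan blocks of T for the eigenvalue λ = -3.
Block sizes for λ = -3: [3, 2]

Step 1 — from the characteristic polynomial, algebraic multiplicity of λ = -3 is 5. From dim ker(T − (-3)·I) = 2, there are exactly 2 Jordan blocks for λ = -3.
Step 2 — from the minimal polynomial, the factor (x + 3)^3 tells us the largest block for λ = -3 has size 3.
Step 3 — with total size 5, 2 blocks, and largest block 3, the block sizes (in nonincreasing order) are [3, 2].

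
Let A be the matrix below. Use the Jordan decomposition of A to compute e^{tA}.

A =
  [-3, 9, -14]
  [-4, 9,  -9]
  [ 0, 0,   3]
e^{tA} =
  [-6*t*exp(3*t) + exp(3*t), 9*t*exp(3*t), 3*t^2*exp(3*t)/2 - 14*t*exp(3*t)]
  [-4*t*exp(3*t), 6*t*exp(3*t) + exp(3*t), t^2*exp(3*t) - 9*t*exp(3*t)]
  [0, 0, exp(3*t)]

Strategy: write A = P · J · P⁻¹ where J is a Jordan canonical form, so e^{tA} = P · e^{tJ} · P⁻¹, and e^{tJ} can be computed block-by-block.

A has Jordan form
J =
  [3, 1, 0]
  [0, 3, 1]
  [0, 0, 3]
(up to reordering of blocks).

Per-block formulas:
  For a 3×3 Jordan block J_3(3): exp(t · J_3(3)) = e^(3t)·(I + t·N + (t^2/2)·N^2), where N is the 3×3 nilpotent shift.

After assembling e^{tJ} and conjugating by P, we get:

e^{tA} =
  [-6*t*exp(3*t) + exp(3*t), 9*t*exp(3*t), 3*t^2*exp(3*t)/2 - 14*t*exp(3*t)]
  [-4*t*exp(3*t), 6*t*exp(3*t) + exp(3*t), t^2*exp(3*t) - 9*t*exp(3*t)]
  [0, 0, exp(3*t)]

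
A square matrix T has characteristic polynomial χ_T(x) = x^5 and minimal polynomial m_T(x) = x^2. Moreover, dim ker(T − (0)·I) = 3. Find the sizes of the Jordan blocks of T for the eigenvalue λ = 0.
Block sizes for λ = 0: [2, 2, 1]

Step 1 — from the characteristic polynomial, algebraic multiplicity of λ = 0 is 5. From dim ker(T − (0)·I) = 3, there are exactly 3 Jordan blocks for λ = 0.
Step 2 — from the minimal polynomial, the factor (x − 0)^2 tells us the largest block for λ = 0 has size 2.
Step 3 — with total size 5, 3 blocks, and largest block 2, the block sizes (in nonincreasing order) are [2, 2, 1].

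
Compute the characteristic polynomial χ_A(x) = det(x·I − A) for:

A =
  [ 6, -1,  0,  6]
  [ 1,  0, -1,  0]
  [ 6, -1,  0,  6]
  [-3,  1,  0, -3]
x^4 - 3*x^3

Expanding det(x·I − A) (e.g. by cofactor expansion or by noting that A is similar to its Jordan form J, which has the same characteristic polynomial as A) gives
  χ_A(x) = x^4 - 3*x^3
which factors as x^3*(x - 3). The eigenvalues (with algebraic multiplicities) are λ = 0 with multiplicity 3, λ = 3 with multiplicity 1.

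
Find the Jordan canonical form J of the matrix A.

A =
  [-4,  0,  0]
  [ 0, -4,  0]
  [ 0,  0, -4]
J_1(-4) ⊕ J_1(-4) ⊕ J_1(-4)

The characteristic polynomial is
  det(x·I − A) = x^3 + 12*x^2 + 48*x + 64 = (x + 4)^3

Eigenvalues and multiplicities (the geometric multiplicity of λ is n − rank(A − λI), which equals the number of Jordan blocks for λ):
  λ = -4: algebraic multiplicity = 3, geometric multiplicity = 3

Determining the block sizes for each eigenvalue:
  λ = -4: gm = am = 3, so every block has size 1 → block sizes [1, 1, 1]

Assembling the blocks gives a Jordan form
J =
  [-4,  0,  0]
  [ 0, -4,  0]
  [ 0,  0, -4]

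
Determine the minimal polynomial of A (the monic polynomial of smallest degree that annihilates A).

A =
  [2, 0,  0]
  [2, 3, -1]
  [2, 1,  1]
x^2 - 4*x + 4

The characteristic polynomial is χ_A(x) = (x - 2)^3, so the eigenvalues are known. The minimal polynomial is
  m_A(x) = Π_λ (x − λ)^{k_λ}
where k_λ is the size of the *largest* Jordan block for λ (equivalently, the smallest k with (A − λI)^k v = 0 for every generalised eigenvector v of λ).

  λ = 2: largest Jordan block has size 2, contributing (x − 2)^2

So m_A(x) = (x - 2)^2 = x^2 - 4*x + 4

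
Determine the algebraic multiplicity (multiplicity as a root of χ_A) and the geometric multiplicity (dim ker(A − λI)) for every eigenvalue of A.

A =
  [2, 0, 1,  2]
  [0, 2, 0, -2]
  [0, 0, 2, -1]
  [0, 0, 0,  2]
λ = 2: alg = 4, geom = 2

Step 1 — factor the characteristic polynomial to read off the algebraic multiplicities:
  χ_A(x) = (x - 2)^4

Step 2 — compute geometric multiplicities via the rank-nullity identity g(λ) = n − rank(A − λI):
  rank(A − (2)·I) = 2, so dim ker(A − (2)·I) = n − 2 = 2

Summary:
  λ = 2: algebraic multiplicity = 4, geometric multiplicity = 2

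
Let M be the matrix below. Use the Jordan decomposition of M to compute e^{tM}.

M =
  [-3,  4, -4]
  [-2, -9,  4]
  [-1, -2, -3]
e^{tM} =
  [2*t*exp(-5*t) + exp(-5*t), 4*t*exp(-5*t), -4*t*exp(-5*t)]
  [-2*t*exp(-5*t), -4*t*exp(-5*t) + exp(-5*t), 4*t*exp(-5*t)]
  [-t*exp(-5*t), -2*t*exp(-5*t), 2*t*exp(-5*t) + exp(-5*t)]

Strategy: write M = P · J · P⁻¹ where J is a Jordan canonical form, so e^{tM} = P · e^{tJ} · P⁻¹, and e^{tJ} can be computed block-by-block.

M has Jordan form
J =
  [-5,  1,  0]
  [ 0, -5,  0]
  [ 0,  0, -5]
(up to reordering of blocks).

Per-block formulas:
  For a 1×1 block at λ = -5: exp(t · [-5]) = [e^(-5t)].
  For a 2×2 Jordan block J_2(-5): exp(t · J_2(-5)) = e^(-5t)·(I + t·N), where N is the 2×2 nilpotent shift.

After assembling e^{tJ} and conjugating by P, we get:

e^{tM} =
  [2*t*exp(-5*t) + exp(-5*t), 4*t*exp(-5*t), -4*t*exp(-5*t)]
  [-2*t*exp(-5*t), -4*t*exp(-5*t) + exp(-5*t), 4*t*exp(-5*t)]
  [-t*exp(-5*t), -2*t*exp(-5*t), 2*t*exp(-5*t) + exp(-5*t)]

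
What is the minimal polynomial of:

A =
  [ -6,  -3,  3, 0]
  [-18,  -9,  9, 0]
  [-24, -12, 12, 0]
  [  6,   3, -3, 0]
x^2 + 3*x

The characteristic polynomial is χ_A(x) = x^3*(x + 3), so the eigenvalues are known. The minimal polynomial is
  m_A(x) = Π_λ (x − λ)^{k_λ}
where k_λ is the size of the *largest* Jordan block for λ (equivalently, the smallest k with (A − λI)^k v = 0 for every generalised eigenvector v of λ).

  λ = -3: largest Jordan block has size 1, contributing (x + 3)
  λ = 0: largest Jordan block has size 1, contributing (x − 0)

So m_A(x) = x*(x + 3) = x^2 + 3*x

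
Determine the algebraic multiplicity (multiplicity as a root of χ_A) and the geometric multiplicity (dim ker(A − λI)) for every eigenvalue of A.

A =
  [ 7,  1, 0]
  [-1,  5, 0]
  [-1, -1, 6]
λ = 6: alg = 3, geom = 2

Step 1 — factor the characteristic polynomial to read off the algebraic multiplicities:
  χ_A(x) = (x - 6)^3

Step 2 — compute geometric multiplicities via the rank-nullity identity g(λ) = n − rank(A − λI):
  rank(A − (6)·I) = 1, so dim ker(A − (6)·I) = n − 1 = 2

Summary:
  λ = 6: algebraic multiplicity = 3, geometric multiplicity = 2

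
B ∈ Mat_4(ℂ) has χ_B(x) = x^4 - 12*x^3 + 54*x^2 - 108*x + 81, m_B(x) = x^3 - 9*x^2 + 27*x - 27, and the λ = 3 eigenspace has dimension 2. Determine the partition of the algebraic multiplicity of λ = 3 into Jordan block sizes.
Block sizes for λ = 3: [3, 1]

Step 1 — from the characteristic polynomial, algebraic multiplicity of λ = 3 is 4. From dim ker(B − (3)·I) = 2, there are exactly 2 Jordan blocks for λ = 3.
Step 2 — from the minimal polynomial, the factor (x − 3)^3 tells us the largest block for λ = 3 has size 3.
Step 3 — with total size 4, 2 blocks, and largest block 3, the block sizes (in nonincreasing order) are [3, 1].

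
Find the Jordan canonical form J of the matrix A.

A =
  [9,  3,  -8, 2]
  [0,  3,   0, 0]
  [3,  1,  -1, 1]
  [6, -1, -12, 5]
J_2(3) ⊕ J_2(5)

The characteristic polynomial is
  det(x·I − A) = x^4 - 16*x^3 + 94*x^2 - 240*x + 225 = (x - 5)^2*(x - 3)^2

Eigenvalues and multiplicities (the geometric multiplicity of λ is n − rank(A − λI), which equals the number of Jordan blocks for λ):
  λ = 3: algebraic multiplicity = 2, geometric multiplicity = 1
  λ = 5: algebraic multiplicity = 2, geometric multiplicity = 1

Determining the block sizes for each eigenvalue:
  λ = 3: one block (gm = 1), so the single block has size am = 2 → block sizes [2]
  λ = 5: one block (gm = 1), so the single block has size am = 2 → block sizes [2]

Assembling the blocks gives a Jordan form
J =
  [3, 1, 0, 0]
  [0, 3, 0, 0]
  [0, 0, 5, 1]
  [0, 0, 0, 5]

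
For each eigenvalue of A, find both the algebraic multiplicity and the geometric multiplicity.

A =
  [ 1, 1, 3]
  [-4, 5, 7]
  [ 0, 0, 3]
λ = 3: alg = 3, geom = 1

Step 1 — factor the characteristic polynomial to read off the algebraic multiplicities:
  χ_A(x) = (x - 3)^3

Step 2 — compute geometric multiplicities via the rank-nullity identity g(λ) = n − rank(A − λI):
  rank(A − (3)·I) = 2, so dim ker(A − (3)·I) = n − 2 = 1

Summary:
  λ = 3: algebraic multiplicity = 3, geometric multiplicity = 1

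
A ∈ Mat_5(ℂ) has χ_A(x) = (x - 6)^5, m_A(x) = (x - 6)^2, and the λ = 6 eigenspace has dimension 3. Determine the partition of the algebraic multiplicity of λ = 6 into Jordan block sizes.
Block sizes for λ = 6: [2, 2, 1]

Step 1 — from the characteristic polynomial, algebraic multiplicity of λ = 6 is 5. From dim ker(A − (6)·I) = 3, there are exactly 3 Jordan blocks for λ = 6.
Step 2 — from the minimal polynomial, the factor (x − 6)^2 tells us the largest block for λ = 6 has size 2.
Step 3 — with total size 5, 3 blocks, and largest block 2, the block sizes (in nonincreasing order) are [2, 2, 1].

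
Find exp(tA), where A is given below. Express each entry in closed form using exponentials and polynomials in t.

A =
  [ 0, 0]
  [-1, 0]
e^{tA} =
  [1, 0]
  [-t, 1]

Strategy: write A = P · J · P⁻¹ where J is a Jordan canonical form, so e^{tA} = P · e^{tJ} · P⁻¹, and e^{tJ} can be computed block-by-block.

A has Jordan form
J =
  [0, 1]
  [0, 0]
(up to reordering of blocks).

Per-block formulas:
  For a 2×2 Jordan block J_2(0): exp(t · J_2(0)) = e^(0t)·(I + t·N), where N is the 2×2 nilpotent shift.

After assembling e^{tJ} and conjugating by P, we get:

e^{tA} =
  [1, 0]
  [-t, 1]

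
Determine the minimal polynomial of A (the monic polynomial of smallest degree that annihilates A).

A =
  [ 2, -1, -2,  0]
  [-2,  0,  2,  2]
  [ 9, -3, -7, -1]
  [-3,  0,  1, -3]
x^2 + 4*x + 4

The characteristic polynomial is χ_A(x) = (x + 2)^4, so the eigenvalues are known. The minimal polynomial is
  m_A(x) = Π_λ (x − λ)^{k_λ}
where k_λ is the size of the *largest* Jordan block for λ (equivalently, the smallest k with (A − λI)^k v = 0 for every generalised eigenvector v of λ).

  λ = -2: largest Jordan block has size 2, contributing (x + 2)^2

So m_A(x) = (x + 2)^2 = x^2 + 4*x + 4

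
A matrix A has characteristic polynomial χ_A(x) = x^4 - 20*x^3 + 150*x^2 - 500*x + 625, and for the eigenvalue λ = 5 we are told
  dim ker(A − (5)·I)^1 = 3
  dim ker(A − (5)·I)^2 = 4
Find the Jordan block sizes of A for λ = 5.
Block sizes for λ = 5: [2, 1, 1]

From the dimensions of kernels of powers, the number of Jordan blocks of size at least j is d_j − d_{j−1} where d_j = dim ker(N^j) (with d_0 = 0). Computing the differences gives [3, 1].
The number of blocks of size exactly k is (#blocks of size ≥ k) − (#blocks of size ≥ k + 1), so the partition is: 2 block(s) of size 1, 1 block(s) of size 2.
In nonincreasing order the block sizes are [2, 1, 1].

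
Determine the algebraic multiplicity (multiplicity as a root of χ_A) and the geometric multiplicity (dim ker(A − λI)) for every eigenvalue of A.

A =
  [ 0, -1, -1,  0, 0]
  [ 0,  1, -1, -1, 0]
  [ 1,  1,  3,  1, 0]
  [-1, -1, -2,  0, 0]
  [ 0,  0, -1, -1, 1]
λ = 1: alg = 5, geom = 3

Step 1 — factor the characteristic polynomial to read off the algebraic multiplicities:
  χ_A(x) = (x - 1)^5

Step 2 — compute geometric multiplicities via the rank-nullity identity g(λ) = n − rank(A − λI):
  rank(A − (1)·I) = 2, so dim ker(A − (1)·I) = n − 2 = 3

Summary:
  λ = 1: algebraic multiplicity = 5, geometric multiplicity = 3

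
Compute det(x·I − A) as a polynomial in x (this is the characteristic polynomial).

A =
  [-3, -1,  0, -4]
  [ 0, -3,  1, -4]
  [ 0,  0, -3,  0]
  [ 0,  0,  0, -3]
x^4 + 12*x^3 + 54*x^2 + 108*x + 81

Expanding det(x·I − A) (e.g. by cofactor expansion or by noting that A is similar to its Jordan form J, which has the same characteristic polynomial as A) gives
  χ_A(x) = x^4 + 12*x^3 + 54*x^2 + 108*x + 81
which factors as (x + 3)^4. The eigenvalues (with algebraic multiplicities) are λ = -3 with multiplicity 4.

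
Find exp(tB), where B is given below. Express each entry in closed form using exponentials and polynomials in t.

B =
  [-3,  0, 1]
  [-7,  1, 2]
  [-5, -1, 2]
e^{tB} =
  [2*t^2 - 3*t + 1, -t^2/2, -t^2/2 + t]
  [2*t^2 - 7*t, -t^2/2 + t + 1, -t^2/2 + 2*t]
  [6*t^2 - 5*t, -3*t^2/2 - t, -3*t^2/2 + 2*t + 1]

Strategy: write B = P · J · P⁻¹ where J is a Jordan canonical form, so e^{tB} = P · e^{tJ} · P⁻¹, and e^{tJ} can be computed block-by-block.

B has Jordan form
J =
  [0, 1, 0]
  [0, 0, 1]
  [0, 0, 0]
(up to reordering of blocks).

Per-block formulas:
  For a 3×3 Jordan block J_3(0): exp(t · J_3(0)) = e^(0t)·(I + t·N + (t^2/2)·N^2), where N is the 3×3 nilpotent shift.

After assembling e^{tJ} and conjugating by P, we get:

e^{tB} =
  [2*t^2 - 3*t + 1, -t^2/2, -t^2/2 + t]
  [2*t^2 - 7*t, -t^2/2 + t + 1, -t^2/2 + 2*t]
  [6*t^2 - 5*t, -3*t^2/2 - t, -3*t^2/2 + 2*t + 1]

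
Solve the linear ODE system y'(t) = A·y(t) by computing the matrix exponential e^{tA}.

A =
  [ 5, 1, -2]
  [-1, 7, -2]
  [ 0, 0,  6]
e^{tA} =
  [-t*exp(6*t) + exp(6*t), t*exp(6*t), -2*t*exp(6*t)]
  [-t*exp(6*t), t*exp(6*t) + exp(6*t), -2*t*exp(6*t)]
  [0, 0, exp(6*t)]

Strategy: write A = P · J · P⁻¹ where J is a Jordan canonical form, so e^{tA} = P · e^{tJ} · P⁻¹, and e^{tJ} can be computed block-by-block.

A has Jordan form
J =
  [6, 1, 0]
  [0, 6, 0]
  [0, 0, 6]
(up to reordering of blocks).

Per-block formulas:
  For a 2×2 Jordan block J_2(6): exp(t · J_2(6)) = e^(6t)·(I + t·N), where N is the 2×2 nilpotent shift.
  For a 1×1 block at λ = 6: exp(t · [6]) = [e^(6t)].

After assembling e^{tJ} and conjugating by P, we get:

e^{tA} =
  [-t*exp(6*t) + exp(6*t), t*exp(6*t), -2*t*exp(6*t)]
  [-t*exp(6*t), t*exp(6*t) + exp(6*t), -2*t*exp(6*t)]
  [0, 0, exp(6*t)]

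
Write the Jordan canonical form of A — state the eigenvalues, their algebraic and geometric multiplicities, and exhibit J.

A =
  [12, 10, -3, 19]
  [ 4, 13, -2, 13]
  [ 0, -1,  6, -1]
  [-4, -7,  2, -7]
J_2(6) ⊕ J_2(6)

The characteristic polynomial is
  det(x·I − A) = x^4 - 24*x^3 + 216*x^2 - 864*x + 1296 = (x - 6)^4

Eigenvalues and multiplicities (the geometric multiplicity of λ is n − rank(A − λI), which equals the number of Jordan blocks for λ):
  λ = 6: algebraic multiplicity = 4, geometric multiplicity = 2

Determining the block sizes for each eigenvalue:
  λ = 6: with am = 4 and gm = 2, the partition is not yet determined (e.g. several partitions of 4 into 2 parts exist). Let N = A − (6)·I. Computing rank(N^1) = 2, rank(N^2) = 0; the number of blocks of size ≥ j is rank(N^{j−1}) − rank(N^j), giving [2, 2]. So we have 2 block(s) of size 2 → block sizes [2, 2]

Assembling the blocks gives a Jordan form
J =
  [6, 1, 0, 0]
  [0, 6, 0, 0]
  [0, 0, 6, 1]
  [0, 0, 0, 6]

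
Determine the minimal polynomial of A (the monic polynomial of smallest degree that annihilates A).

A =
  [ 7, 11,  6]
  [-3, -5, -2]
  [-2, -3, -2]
x^3

The characteristic polynomial is χ_A(x) = x^3, so the eigenvalues are known. The minimal polynomial is
  m_A(x) = Π_λ (x − λ)^{k_λ}
where k_λ is the size of the *largest* Jordan block for λ (equivalently, the smallest k with (A − λI)^k v = 0 for every generalised eigenvector v of λ).

  λ = 0: largest Jordan block has size 3, contributing (x − 0)^3

So m_A(x) = x^3 = x^3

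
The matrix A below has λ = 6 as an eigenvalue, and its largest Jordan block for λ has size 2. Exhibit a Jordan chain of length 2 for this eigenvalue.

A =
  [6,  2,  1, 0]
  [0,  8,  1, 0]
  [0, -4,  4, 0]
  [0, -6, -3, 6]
A Jordan chain for λ = 6 of length 2:
v_1 = (2, 2, -4, -6)ᵀ
v_2 = (0, 1, 0, 0)ᵀ

Let N = A − (6)·I. We want v_2 with N^2 v_2 = 0 but N^1 v_2 ≠ 0; then v_{j-1} := N · v_j for j = 2, …, 2.

Pick v_2 = (0, 1, 0, 0)ᵀ.
Then v_1 = N · v_2 = (2, 2, -4, -6)ᵀ.

Sanity check: (A − (6)·I) v_1 = (0, 0, 0, 0)ᵀ = 0. ✓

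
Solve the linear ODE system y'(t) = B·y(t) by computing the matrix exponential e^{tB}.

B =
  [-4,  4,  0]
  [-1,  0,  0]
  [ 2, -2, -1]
e^{tB} =
  [-2*t*exp(-2*t) + exp(-2*t), 4*t*exp(-2*t), 0]
  [-t*exp(-2*t), 2*t*exp(-2*t) + exp(-2*t), 0]
  [2*t*exp(-2*t), -4*t*exp(-2*t) + 2*exp(-t) - 2*exp(-2*t), exp(-t)]

Strategy: write B = P · J · P⁻¹ where J is a Jordan canonical form, so e^{tB} = P · e^{tJ} · P⁻¹, and e^{tJ} can be computed block-by-block.

B has Jordan form
J =
  [-2,  1,  0]
  [ 0, -2,  0]
  [ 0,  0, -1]
(up to reordering of blocks).

Per-block formulas:
  For a 1×1 block at λ = -1: exp(t · [-1]) = [e^(-1t)].
  For a 2×2 Jordan block J_2(-2): exp(t · J_2(-2)) = e^(-2t)·(I + t·N), where N is the 2×2 nilpotent shift.

After assembling e^{tJ} and conjugating by P, we get:

e^{tB} =
  [-2*t*exp(-2*t) + exp(-2*t), 4*t*exp(-2*t), 0]
  [-t*exp(-2*t), 2*t*exp(-2*t) + exp(-2*t), 0]
  [2*t*exp(-2*t), -4*t*exp(-2*t) + 2*exp(-t) - 2*exp(-2*t), exp(-t)]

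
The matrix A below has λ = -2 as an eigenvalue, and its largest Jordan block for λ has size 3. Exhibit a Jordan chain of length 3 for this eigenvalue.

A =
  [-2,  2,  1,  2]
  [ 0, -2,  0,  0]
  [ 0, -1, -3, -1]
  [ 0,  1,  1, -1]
A Jordan chain for λ = -2 of length 3:
v_1 = (1, 0, 0, 0)ᵀ
v_2 = (2, 0, -1, 1)ᵀ
v_3 = (0, 1, 0, 0)ᵀ

Let N = A − (-2)·I. We want v_3 with N^3 v_3 = 0 but N^2 v_3 ≠ 0; then v_{j-1} := N · v_j for j = 3, …, 2.

Pick v_3 = (0, 1, 0, 0)ᵀ.
Then v_2 = N · v_3 = (2, 0, -1, 1)ᵀ.
Then v_1 = N · v_2 = (1, 0, 0, 0)ᵀ.

Sanity check: (A − (-2)·I) v_1 = (0, 0, 0, 0)ᵀ = 0. ✓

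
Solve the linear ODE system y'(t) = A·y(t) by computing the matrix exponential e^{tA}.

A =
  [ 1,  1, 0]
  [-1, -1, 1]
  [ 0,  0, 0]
e^{tA} =
  [t + 1, t, t^2/2]
  [-t, 1 - t, -t^2/2 + t]
  [0, 0, 1]

Strategy: write A = P · J · P⁻¹ where J is a Jordan canonical form, so e^{tA} = P · e^{tJ} · P⁻¹, and e^{tJ} can be computed block-by-block.

A has Jordan form
J =
  [0, 1, 0]
  [0, 0, 1]
  [0, 0, 0]
(up to reordering of blocks).

Per-block formulas:
  For a 3×3 Jordan block J_3(0): exp(t · J_3(0)) = e^(0t)·(I + t·N + (t^2/2)·N^2), where N is the 3×3 nilpotent shift.

After assembling e^{tJ} and conjugating by P, we get:

e^{tA} =
  [t + 1, t, t^2/2]
  [-t, 1 - t, -t^2/2 + t]
  [0, 0, 1]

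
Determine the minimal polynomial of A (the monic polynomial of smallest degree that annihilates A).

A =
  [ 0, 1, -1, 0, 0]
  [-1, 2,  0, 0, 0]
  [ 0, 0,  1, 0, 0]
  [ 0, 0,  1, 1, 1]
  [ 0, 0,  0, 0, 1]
x^3 - 3*x^2 + 3*x - 1

The characteristic polynomial is χ_A(x) = (x - 1)^5, so the eigenvalues are known. The minimal polynomial is
  m_A(x) = Π_λ (x − λ)^{k_λ}
where k_λ is the size of the *largest* Jordan block for λ (equivalently, the smallest k with (A − λI)^k v = 0 for every generalised eigenvector v of λ).

  λ = 1: largest Jordan block has size 3, contributing (x − 1)^3

So m_A(x) = (x - 1)^3 = x^3 - 3*x^2 + 3*x - 1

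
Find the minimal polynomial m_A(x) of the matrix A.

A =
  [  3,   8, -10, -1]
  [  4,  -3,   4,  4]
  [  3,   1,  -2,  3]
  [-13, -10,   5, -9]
x^4 + 11*x^3 + 15*x^2 - 175*x - 500

The characteristic polynomial is χ_A(x) = (x - 4)*(x + 5)^3, so the eigenvalues are known. The minimal polynomial is
  m_A(x) = Π_λ (x − λ)^{k_λ}
where k_λ is the size of the *largest* Jordan block for λ (equivalently, the smallest k with (A − λI)^k v = 0 for every generalised eigenvector v of λ).

  λ = -5: largest Jordan block has size 3, contributing (x + 5)^3
  λ = 4: largest Jordan block has size 1, contributing (x − 4)

So m_A(x) = (x - 4)*(x + 5)^3 = x^4 + 11*x^3 + 15*x^2 - 175*x - 500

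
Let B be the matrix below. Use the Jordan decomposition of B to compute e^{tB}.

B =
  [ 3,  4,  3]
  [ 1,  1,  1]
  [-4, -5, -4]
e^{tB} =
  [t^2/2 + 3*t + 1, t^2/2 + 4*t, t^2/2 + 3*t]
  [t, t + 1, t]
  [-t^2/2 - 4*t, -t^2/2 - 5*t, -t^2/2 - 4*t + 1]

Strategy: write B = P · J · P⁻¹ where J is a Jordan canonical form, so e^{tB} = P · e^{tJ} · P⁻¹, and e^{tJ} can be computed block-by-block.

B has Jordan form
J =
  [0, 1, 0]
  [0, 0, 1]
  [0, 0, 0]
(up to reordering of blocks).

Per-block formulas:
  For a 3×3 Jordan block J_3(0): exp(t · J_3(0)) = e^(0t)·(I + t·N + (t^2/2)·N^2), where N is the 3×3 nilpotent shift.

After assembling e^{tJ} and conjugating by P, we get:

e^{tB} =
  [t^2/2 + 3*t + 1, t^2/2 + 4*t, t^2/2 + 3*t]
  [t, t + 1, t]
  [-t^2/2 - 4*t, -t^2/2 - 5*t, -t^2/2 - 4*t + 1]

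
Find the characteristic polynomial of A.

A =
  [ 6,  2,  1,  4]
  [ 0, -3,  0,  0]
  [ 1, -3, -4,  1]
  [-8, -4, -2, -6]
x^4 + 7*x^3 + 9*x^2 - 27*x - 54

Expanding det(x·I − A) (e.g. by cofactor expansion or by noting that A is similar to its Jordan form J, which has the same characteristic polynomial as A) gives
  χ_A(x) = x^4 + 7*x^3 + 9*x^2 - 27*x - 54
which factors as (x - 2)*(x + 3)^3. The eigenvalues (with algebraic multiplicities) are λ = -3 with multiplicity 3, λ = 2 with multiplicity 1.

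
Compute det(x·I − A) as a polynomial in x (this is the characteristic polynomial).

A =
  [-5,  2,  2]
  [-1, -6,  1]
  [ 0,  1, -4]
x^3 + 15*x^2 + 75*x + 125

Expanding det(x·I − A) (e.g. by cofactor expansion or by noting that A is similar to its Jordan form J, which has the same characteristic polynomial as A) gives
  χ_A(x) = x^3 + 15*x^2 + 75*x + 125
which factors as (x + 5)^3. The eigenvalues (with algebraic multiplicities) are λ = -5 with multiplicity 3.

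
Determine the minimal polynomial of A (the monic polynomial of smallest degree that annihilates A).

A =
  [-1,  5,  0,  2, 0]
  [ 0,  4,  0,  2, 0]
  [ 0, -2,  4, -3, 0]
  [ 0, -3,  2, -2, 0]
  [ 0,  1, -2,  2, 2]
x^4 - 5*x^3 + 6*x^2 + 4*x - 8

The characteristic polynomial is χ_A(x) = (x - 2)^4*(x + 1), so the eigenvalues are known. The minimal polynomial is
  m_A(x) = Π_λ (x − λ)^{k_λ}
where k_λ is the size of the *largest* Jordan block for λ (equivalently, the smallest k with (A − λI)^k v = 0 for every generalised eigenvector v of λ).

  λ = -1: largest Jordan block has size 1, contributing (x + 1)
  λ = 2: largest Jordan block has size 3, contributing (x − 2)^3

So m_A(x) = (x - 2)^3*(x + 1) = x^4 - 5*x^3 + 6*x^2 + 4*x - 8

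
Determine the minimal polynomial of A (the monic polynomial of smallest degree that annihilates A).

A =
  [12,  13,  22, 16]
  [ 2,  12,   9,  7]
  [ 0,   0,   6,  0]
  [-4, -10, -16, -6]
x^3 - 18*x^2 + 108*x - 216

The characteristic polynomial is χ_A(x) = (x - 6)^4, so the eigenvalues are known. The minimal polynomial is
  m_A(x) = Π_λ (x − λ)^{k_λ}
where k_λ is the size of the *largest* Jordan block for λ (equivalently, the smallest k with (A − λI)^k v = 0 for every generalised eigenvector v of λ).

  λ = 6: largest Jordan block has size 3, contributing (x − 6)^3

So m_A(x) = (x - 6)^3 = x^3 - 18*x^2 + 108*x - 216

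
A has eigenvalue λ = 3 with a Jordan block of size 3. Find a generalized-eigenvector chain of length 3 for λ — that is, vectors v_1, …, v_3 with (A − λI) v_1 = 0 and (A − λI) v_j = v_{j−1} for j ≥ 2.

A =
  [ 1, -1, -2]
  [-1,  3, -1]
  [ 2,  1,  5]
A Jordan chain for λ = 3 of length 3:
v_1 = (1, 0, -1)ᵀ
v_2 = (-2, -1, 2)ᵀ
v_3 = (1, 0, 0)ᵀ

Let N = A − (3)·I. We want v_3 with N^3 v_3 = 0 but N^2 v_3 ≠ 0; then v_{j-1} := N · v_j for j = 3, …, 2.

Pick v_3 = (1, 0, 0)ᵀ.
Then v_2 = N · v_3 = (-2, -1, 2)ᵀ.
Then v_1 = N · v_2 = (1, 0, -1)ᵀ.

Sanity check: (A − (3)·I) v_1 = (0, 0, 0)ᵀ = 0. ✓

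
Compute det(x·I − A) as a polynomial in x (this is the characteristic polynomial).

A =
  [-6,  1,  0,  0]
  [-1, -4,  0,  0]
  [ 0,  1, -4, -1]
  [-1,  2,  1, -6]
x^4 + 20*x^3 + 150*x^2 + 500*x + 625

Expanding det(x·I − A) (e.g. by cofactor expansion or by noting that A is similar to its Jordan form J, which has the same characteristic polynomial as A) gives
  χ_A(x) = x^4 + 20*x^3 + 150*x^2 + 500*x + 625
which factors as (x + 5)^4. The eigenvalues (with algebraic multiplicities) are λ = -5 with multiplicity 4.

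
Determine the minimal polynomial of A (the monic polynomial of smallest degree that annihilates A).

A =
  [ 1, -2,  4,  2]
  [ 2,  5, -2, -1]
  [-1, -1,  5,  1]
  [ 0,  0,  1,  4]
x^4 - 15*x^3 + 84*x^2 - 208*x + 192

The characteristic polynomial is χ_A(x) = (x - 4)^3*(x - 3), so the eigenvalues are known. The minimal polynomial is
  m_A(x) = Π_λ (x − λ)^{k_λ}
where k_λ is the size of the *largest* Jordan block for λ (equivalently, the smallest k with (A − λI)^k v = 0 for every generalised eigenvector v of λ).

  λ = 3: largest Jordan block has size 1, contributing (x − 3)
  λ = 4: largest Jordan block has size 3, contributing (x − 4)^3

So m_A(x) = (x - 4)^3*(x - 3) = x^4 - 15*x^3 + 84*x^2 - 208*x + 192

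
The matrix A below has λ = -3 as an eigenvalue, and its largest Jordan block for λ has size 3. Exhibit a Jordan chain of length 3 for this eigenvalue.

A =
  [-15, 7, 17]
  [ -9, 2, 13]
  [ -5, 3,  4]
A Jordan chain for λ = -3 of length 3:
v_1 = (-4, -2, -2)ᵀ
v_2 = (-12, -9, -5)ᵀ
v_3 = (1, 0, 0)ᵀ

Let N = A − (-3)·I. We want v_3 with N^3 v_3 = 0 but N^2 v_3 ≠ 0; then v_{j-1} := N · v_j for j = 3, …, 2.

Pick v_3 = (1, 0, 0)ᵀ.
Then v_2 = N · v_3 = (-12, -9, -5)ᵀ.
Then v_1 = N · v_2 = (-4, -2, -2)ᵀ.

Sanity check: (A − (-3)·I) v_1 = (0, 0, 0)ᵀ = 0. ✓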